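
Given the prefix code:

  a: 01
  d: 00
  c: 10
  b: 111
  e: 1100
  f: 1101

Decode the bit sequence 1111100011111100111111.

beabebb

Read left to right; each codeword is recognised as soon as it completes (prefix code):
  111→b | 1100→e | 01→a | 111→b | 1100→e | 111→b | 111→b
Decoded message: beabebb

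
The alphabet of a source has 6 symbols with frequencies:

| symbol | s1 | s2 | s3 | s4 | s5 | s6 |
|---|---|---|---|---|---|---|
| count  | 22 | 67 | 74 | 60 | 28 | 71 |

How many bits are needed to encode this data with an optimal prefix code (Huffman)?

Build the Huffman tree bottom-up:
s1(22) + s5(28) → 50
50 + s4(60) → 110
s2(67) + s6(71) → 138
s3(74) + 110 → 184
138 + 184 → 322
The encoded length is the sum of every internal node's weight: 50 + 110 + 138 + 184 + 322 = 804 bits.

804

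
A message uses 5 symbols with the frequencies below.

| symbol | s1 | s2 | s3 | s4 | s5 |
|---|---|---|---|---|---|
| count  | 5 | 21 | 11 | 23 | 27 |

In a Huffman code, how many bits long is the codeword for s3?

Huffman merges, smallest pair first:
s1(5) + s3(11) → 16
16 + s2(21) → 37
s4(23) + s5(27) → 50
37 + 50 → 87
s3's leaf is at depth 3, giving a 3-bit codeword.

3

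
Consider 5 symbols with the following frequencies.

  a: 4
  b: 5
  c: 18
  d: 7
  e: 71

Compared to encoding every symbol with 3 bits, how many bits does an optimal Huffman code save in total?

151

Fixed-length: 3 bits × 105 symbols = 315 bits.
Huffman merges:
combine a(4), b(5) → 9
combine d(7), 9 → 16
combine 16, c(18) → 34
combine 34, e(71) → 105
Huffman total = 9 + 16 + 34 + 105 = 164 bits.
Saving = 315 − 164 = 151 bits.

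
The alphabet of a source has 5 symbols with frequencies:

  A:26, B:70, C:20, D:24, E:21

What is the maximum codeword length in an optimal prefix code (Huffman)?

Merge the two lowest-weight nodes at each step:
merge C(20) and E(21): 41
merge D(24) and A(26): 50
merge 41 and 50: 91
merge B(70) and 91: 161
The rarest symbols sit at the bottom; the longest codeword is 3 bits.

3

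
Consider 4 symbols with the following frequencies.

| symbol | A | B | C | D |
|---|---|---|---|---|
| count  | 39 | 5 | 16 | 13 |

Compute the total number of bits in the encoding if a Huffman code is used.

Build the Huffman tree bottom-up:
B(5) + D(13) → 18
C(16) + 18 → 34
34 + A(39) → 73
Total encoded bits = sum of merged weights = 18 + 34 + 73 = 125.

125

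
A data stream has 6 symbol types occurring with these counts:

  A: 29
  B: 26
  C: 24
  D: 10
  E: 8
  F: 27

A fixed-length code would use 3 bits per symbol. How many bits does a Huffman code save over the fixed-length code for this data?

64

Fixed-length: 3 bits × 124 symbols = 372 bits.
Huffman merges:
combine E(8), D(10) → 18
combine 18, C(24) → 42
combine B(26), F(27) → 53
combine A(29), 42 → 71
combine 53, 71 → 124
Huffman total = 18 + 42 + 53 + 71 + 124 = 308 bits.
Saving = 372 − 308 = 64 bits.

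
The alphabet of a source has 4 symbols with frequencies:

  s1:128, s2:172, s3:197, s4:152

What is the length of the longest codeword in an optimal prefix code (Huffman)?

2

Merge the two lowest-weight nodes at each step:
combine s1(128), s4(152) → 280
combine s2(172), s3(197) → 369
combine 280, 369 → 649
Maximum depth reached is 2.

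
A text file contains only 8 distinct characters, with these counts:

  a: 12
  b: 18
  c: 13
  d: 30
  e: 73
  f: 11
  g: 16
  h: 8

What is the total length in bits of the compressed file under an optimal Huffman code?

Build the Huffman tree bottom-up:
h(8) + f(11) → 19
a(12) + c(13) → 25
g(16) + b(18) → 34
19 + 25 → 44
d(30) + 34 → 64
44 + 64 → 108
e(73) + 108 → 181
Each symbol's bit-cost is frequency × depth; summing gives 475 bits (equivalently 19 + 25 + 34 + 44 + 64 + 108 + 181).

475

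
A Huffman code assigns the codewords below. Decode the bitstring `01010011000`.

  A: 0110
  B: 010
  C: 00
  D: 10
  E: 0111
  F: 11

BDAC

Read left to right; each codeword is recognised as soon as it completes (prefix code):
  010→B | 10→D | 0110→A | 00→C
Decoded message: BDAC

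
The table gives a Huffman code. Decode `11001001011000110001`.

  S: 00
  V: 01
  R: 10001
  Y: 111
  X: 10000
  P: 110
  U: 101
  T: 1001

Read left to right; each codeword is recognised as soon as it completes (prefix code):
  110→P | 01→V | 00→S | 101→U | 10001→R | 10001→R
Decoded message: PVSURR

PVSURR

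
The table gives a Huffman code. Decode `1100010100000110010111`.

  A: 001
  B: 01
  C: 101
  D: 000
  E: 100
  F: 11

Read left to right; each codeword is recognised as soon as it completes (prefix code):
  11→F | 000→D | 101→C | 000→D | 001→A | 100→E | 101→C | 11→F
Decoded message: FDCDAECF

FDCDAECF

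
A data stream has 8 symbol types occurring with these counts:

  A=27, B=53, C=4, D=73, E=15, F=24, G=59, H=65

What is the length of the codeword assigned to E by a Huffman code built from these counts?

5

Build the tree from the bottom:
combine C(4), E(15) → 19
combine 19, F(24) → 43
combine A(27), 43 → 70
combine B(53), G(59) → 112
combine H(65), 70 → 135
combine D(73), 112 → 185
combine 135, 185 → 320
E sits 5 levels below the root, so its codeword is 5 bits.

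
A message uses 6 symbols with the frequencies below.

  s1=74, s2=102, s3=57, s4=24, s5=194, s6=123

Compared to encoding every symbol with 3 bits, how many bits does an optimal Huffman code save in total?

Fixed-length: 3 bits × 574 symbols = 1722 bits.
Huffman merges:
s4(24) + s3(57) → 81
s1(74) + 81 → 155
s2(102) + s6(123) → 225
155 + s5(194) → 349
225 + 349 → 574
Huffman total = 81 + 155 + 225 + 349 + 574 = 1384 bits.
Saving = 1722 − 1384 = 338 bits.

338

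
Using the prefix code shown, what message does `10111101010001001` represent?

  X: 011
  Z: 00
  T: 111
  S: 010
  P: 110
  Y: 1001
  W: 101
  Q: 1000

Read left to right; each codeword is recognised as soon as it completes (prefix code):
  101→W | 111→T | 010→S | 1000→Q | 1001→Y
Decoded message: WTSQY

WTSQY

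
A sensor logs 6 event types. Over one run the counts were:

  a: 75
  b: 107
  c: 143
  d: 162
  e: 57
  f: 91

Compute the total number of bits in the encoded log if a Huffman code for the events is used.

1600

Merge the two smallest weights repeatedly:
combine e(57), a(75) → 132
combine f(91), b(107) → 198
combine 132, c(143) → 275
combine d(162), 198 → 360
combine 275, 360 → 635
Each symbol's bit-cost is frequency × depth; summing gives 1600 bits (equivalently 132 + 198 + 275 + 360 + 635).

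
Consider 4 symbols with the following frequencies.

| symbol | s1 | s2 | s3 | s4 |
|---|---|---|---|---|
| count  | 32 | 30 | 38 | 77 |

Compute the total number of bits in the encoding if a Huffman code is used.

Build the Huffman tree bottom-up:
s2(30) + s1(32) → 62
s3(38) + 62 → 100
s4(77) + 100 → 177
The encoded length is the sum of every internal node's weight: 62 + 100 + 177 = 339 bits.

339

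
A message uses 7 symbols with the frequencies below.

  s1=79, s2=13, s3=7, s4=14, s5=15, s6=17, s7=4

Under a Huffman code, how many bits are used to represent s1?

Build the tree from the bottom:
merge s7(4) and s3(7): 11
merge 11 and s2(13): 24
merge s4(14) and s5(15): 29
merge s6(17) and 24: 41
merge 29 and 41: 70
merge 70 and s1(79): 149
s1 is a child of the root — depth 1, so its codeword is a single bit.

1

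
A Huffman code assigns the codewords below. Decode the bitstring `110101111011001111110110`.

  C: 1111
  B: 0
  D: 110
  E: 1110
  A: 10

Read left to right; each codeword is recognised as soon as it completes (prefix code):
  110→D | 10→A | 1111→C | 0→B | 110→D | 0→B | 1111→C | 110→D | 110→D
Decoded message: DACBDBCDD

DACBDBCDD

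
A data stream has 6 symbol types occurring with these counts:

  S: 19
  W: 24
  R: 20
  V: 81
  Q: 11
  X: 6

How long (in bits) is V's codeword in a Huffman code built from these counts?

Huffman merges, smallest pair first:
merge X(6) and Q(11): 17
merge 17 and S(19): 36
merge R(20) and W(24): 44
merge 36 and 44: 80
merge 80 and V(81): 161
V sits one level below the root: a 1-bit codeword.

1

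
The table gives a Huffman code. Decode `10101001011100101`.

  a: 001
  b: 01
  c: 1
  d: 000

cbbabccab

Read left to right; each codeword is recognised as soon as it completes (prefix code):
  1→c | 01→b | 01→b | 001→a | 01→b | 1→c | 1→c | 001→a | 01→b
Decoded message: cbbabccab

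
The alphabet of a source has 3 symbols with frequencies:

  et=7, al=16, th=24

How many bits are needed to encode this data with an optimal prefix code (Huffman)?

Build the Huffman tree bottom-up:
combine et(7), al(16) → 23
combine 23, th(24) → 47
The encoded length is the sum of every internal node's weight: 23 + 47 = 70 bits.

70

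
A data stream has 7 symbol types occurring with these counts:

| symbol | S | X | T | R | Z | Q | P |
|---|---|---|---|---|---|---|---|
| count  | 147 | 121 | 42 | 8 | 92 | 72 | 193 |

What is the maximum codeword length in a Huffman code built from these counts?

4

Merge the two lowest-weight nodes at each step:
R(8) + T(42) → 50
50 + Q(72) → 122
Z(92) + X(121) → 213
122 + S(147) → 269
P(193) + 213 → 406
269 + 406 → 675
The first pair merged (R, T) ends up deepest, at depth 4.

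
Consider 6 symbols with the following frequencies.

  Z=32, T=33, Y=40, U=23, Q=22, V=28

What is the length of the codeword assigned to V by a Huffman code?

3

Huffman merges, smallest pair first:
merge Q(22) and U(23): 45
merge V(28) and Z(32): 60
merge T(33) and Y(40): 73
merge 45 and 60: 105
merge 73 and 105: 178
The subtree containing V is merged 3 times, so code length = 3.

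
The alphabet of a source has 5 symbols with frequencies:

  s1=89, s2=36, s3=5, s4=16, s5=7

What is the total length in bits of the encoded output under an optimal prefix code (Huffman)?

Build the Huffman tree bottom-up:
merge s3(5) and s5(7): 12
merge 12 and s4(16): 28
merge 28 and s2(36): 64
merge 64 and s1(89): 153
The encoded length is the sum of every internal node's weight: 12 + 28 + 64 + 153 = 257 bits.

257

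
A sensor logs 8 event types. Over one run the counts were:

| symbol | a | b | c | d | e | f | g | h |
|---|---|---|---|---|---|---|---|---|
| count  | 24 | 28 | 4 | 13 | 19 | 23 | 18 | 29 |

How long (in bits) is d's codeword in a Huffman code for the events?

4

Build the tree from the bottom:
c(4) + d(13) → 17
17 + g(18) → 35
e(19) + f(23) → 42
a(24) + b(28) → 52
h(29) + 35 → 64
42 + 52 → 94
64 + 94 → 158
The subtree containing d is merged 4 times, so code length = 4.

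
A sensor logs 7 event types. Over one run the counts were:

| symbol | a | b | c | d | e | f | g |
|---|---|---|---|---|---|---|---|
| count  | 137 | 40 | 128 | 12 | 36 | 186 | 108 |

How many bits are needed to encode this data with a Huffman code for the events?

Build the Huffman tree bottom-up:
d(12) + e(36) → 48
b(40) + 48 → 88
88 + g(108) → 196
c(128) + a(137) → 265
f(186) + 196 → 382
265 + 382 → 647
Total encoded bits = sum of merged weights = 48 + 88 + 196 + 265 + 382 + 647 = 1626.

1626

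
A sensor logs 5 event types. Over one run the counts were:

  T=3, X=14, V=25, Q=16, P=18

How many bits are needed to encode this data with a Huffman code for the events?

169

Merge the two smallest weights repeatedly:
T(3) + X(14) → 17
Q(16) + 17 → 33
P(18) + V(25) → 43
33 + 43 → 76
The encoded length is the sum of every internal node's weight: 17 + 33 + 43 + 76 = 169 bits.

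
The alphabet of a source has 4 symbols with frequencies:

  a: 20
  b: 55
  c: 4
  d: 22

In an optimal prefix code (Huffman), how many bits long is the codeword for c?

3

Repeatedly merge the two smallest:
c(4) + a(20) → 24
d(22) + 24 → 46
46 + b(55) → 101
c's leaf is at depth 3, giving a 3-bit codeword.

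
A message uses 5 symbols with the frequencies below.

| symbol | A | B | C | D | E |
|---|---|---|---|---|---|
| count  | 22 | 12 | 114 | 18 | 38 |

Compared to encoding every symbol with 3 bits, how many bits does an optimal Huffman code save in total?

Fixed-length: 3 bits × 204 symbols = 612 bits.
Huffman merges:
combine B(12), D(18) → 30
combine A(22), 30 → 52
combine E(38), 52 → 90
combine 90, C(114) → 204
Huffman total = 30 + 52 + 90 + 204 = 376 bits.
Saving = 612 − 376 = 236 bits.

236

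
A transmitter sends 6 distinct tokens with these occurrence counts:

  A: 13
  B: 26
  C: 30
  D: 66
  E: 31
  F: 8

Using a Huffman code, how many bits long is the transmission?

411

Greedily combine the two least-frequent nodes:
F(8) + A(13) → 21
21 + B(26) → 47
C(30) + E(31) → 61
47 + 61 → 108
D(66) + 108 → 174
The encoded length is the sum of every internal node's weight: 21 + 47 + 61 + 108 + 174 = 411 bits.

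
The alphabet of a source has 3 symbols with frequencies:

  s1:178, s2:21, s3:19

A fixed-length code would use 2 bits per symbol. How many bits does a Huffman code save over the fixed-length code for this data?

Fixed-length: 2 bits × 218 symbols = 436 bits.
Huffman merges:
s3(19) + s2(21) → 40
40 + s1(178) → 218
Huffman total = 40 + 218 = 258 bits.
Saving = 436 − 258 = 178 bits.

178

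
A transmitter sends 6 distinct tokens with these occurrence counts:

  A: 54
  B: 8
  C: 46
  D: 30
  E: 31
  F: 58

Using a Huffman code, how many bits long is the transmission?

Build the Huffman tree bottom-up:
merge B(8) and D(30): 38
merge E(31) and 38: 69
merge C(46) and A(54): 100
merge F(58) and 69: 127
merge 100 and 127: 227
The encoded length is the sum of every internal node's weight: 38 + 69 + 100 + 127 + 227 = 561 bits.

561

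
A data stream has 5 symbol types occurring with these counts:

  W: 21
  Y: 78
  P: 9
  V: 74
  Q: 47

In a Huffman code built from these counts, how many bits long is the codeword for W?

4

Huffman merges, smallest pair first:
combine P(9), W(21) → 30
combine 30, Q(47) → 77
combine V(74), 77 → 151
combine Y(78), 151 → 229
W sits 4 levels below the root, so its codeword is 4 bits.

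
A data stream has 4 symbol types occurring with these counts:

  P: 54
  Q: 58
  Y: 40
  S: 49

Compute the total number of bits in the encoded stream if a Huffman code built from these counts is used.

Greedily combine the two least-frequent nodes:
combine Y(40), S(49) → 89
combine P(54), Q(58) → 112
combine 89, 112 → 201
Each symbol's bit-cost is frequency × depth; summing gives 402 bits (equivalently 89 + 112 + 201).

402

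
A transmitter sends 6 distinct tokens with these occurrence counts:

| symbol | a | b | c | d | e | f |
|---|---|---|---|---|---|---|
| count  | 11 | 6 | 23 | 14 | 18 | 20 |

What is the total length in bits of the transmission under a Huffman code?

Build the Huffman tree bottom-up:
merge b(6) and a(11): 17
merge d(14) and 17: 31
merge e(18) and f(20): 38
merge c(23) and 31: 54
merge 38 and 54: 92
The encoded length is the sum of every internal node's weight: 17 + 31 + 38 + 54 + 92 = 232 bits.

232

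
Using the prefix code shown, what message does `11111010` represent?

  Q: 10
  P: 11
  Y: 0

PPQQ

Read left to right; each codeword is recognised as soon as it completes (prefix code):
  11→P | 11→P | 10→Q | 10→Q
Decoded message: PPQQ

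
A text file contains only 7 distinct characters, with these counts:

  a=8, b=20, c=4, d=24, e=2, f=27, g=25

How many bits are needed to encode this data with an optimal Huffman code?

274

Merge the two smallest weights repeatedly:
merge e(2) and c(4): 6
merge 6 and a(8): 14
merge 14 and b(20): 34
merge d(24) and g(25): 49
merge f(27) and 34: 61
merge 49 and 61: 110
Total encoded bits = sum of merged weights = 6 + 14 + 34 + 49 + 61 + 110 = 274.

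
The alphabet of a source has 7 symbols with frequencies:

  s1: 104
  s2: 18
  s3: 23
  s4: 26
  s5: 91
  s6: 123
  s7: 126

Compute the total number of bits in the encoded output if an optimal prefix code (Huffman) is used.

1288

Merge the two smallest weights repeatedly:
combine s2(18), s3(23) → 41
combine s4(26), 41 → 67
combine 67, s5(91) → 158
combine s1(104), s6(123) → 227
combine s7(126), 158 → 284
combine 227, 284 → 511
Each symbol's bit-cost is frequency × depth; summing gives 1288 bits (equivalently 41 + 67 + 158 + 227 + 284 + 511).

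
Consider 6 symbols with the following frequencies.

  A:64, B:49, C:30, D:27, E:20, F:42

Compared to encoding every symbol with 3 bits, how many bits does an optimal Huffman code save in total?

113

Fixed-length: 3 bits × 232 symbols = 696 bits.
Huffman merges:
E(20) + D(27) → 47
C(30) + F(42) → 72
47 + B(49) → 96
A(64) + 72 → 136
96 + 136 → 232
Huffman total = 47 + 72 + 96 + 136 + 232 = 583 bits.
Saving = 696 − 583 = 113 bits.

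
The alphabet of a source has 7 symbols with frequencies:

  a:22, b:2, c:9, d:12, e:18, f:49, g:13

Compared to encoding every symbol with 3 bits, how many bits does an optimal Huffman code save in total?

Fixed-length: 3 bits × 125 symbols = 375 bits.
Huffman merges:
combine b(2), c(9) → 11
combine 11, d(12) → 23
combine g(13), e(18) → 31
combine a(22), 23 → 45
combine 31, 45 → 76
combine f(49), 76 → 125
Huffman total = 11 + 23 + 31 + 45 + 76 + 125 = 311 bits.
Saving = 375 − 311 = 64 bits.

64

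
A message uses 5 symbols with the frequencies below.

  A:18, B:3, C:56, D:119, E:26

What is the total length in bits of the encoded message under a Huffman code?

393

Merge the two smallest weights repeatedly:
B(3) + A(18) → 21
21 + E(26) → 47
47 + C(56) → 103
103 + D(119) → 222
Total encoded bits = sum of merged weights = 21 + 47 + 103 + 222 = 393.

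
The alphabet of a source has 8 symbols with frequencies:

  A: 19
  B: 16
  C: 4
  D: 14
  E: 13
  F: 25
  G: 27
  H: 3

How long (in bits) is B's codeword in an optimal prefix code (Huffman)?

3

Repeatedly merge the two smallest:
combine H(3), C(4) → 7
combine 7, E(13) → 20
combine D(14), B(16) → 30
combine A(19), 20 → 39
combine F(25), G(27) → 52
combine 30, 39 → 69
combine 52, 69 → 121
The subtree containing B is merged 3 times, so code length = 3.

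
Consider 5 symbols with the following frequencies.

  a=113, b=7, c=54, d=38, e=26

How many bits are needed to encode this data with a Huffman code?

467

Merge the two smallest weights repeatedly:
b(7) + e(26) → 33
33 + d(38) → 71
c(54) + 71 → 125
a(113) + 125 → 238
Total encoded bits = sum of merged weights = 33 + 71 + 125 + 238 = 467.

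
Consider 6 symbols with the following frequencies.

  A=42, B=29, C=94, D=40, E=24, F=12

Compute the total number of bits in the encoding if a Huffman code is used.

571

Merge the two smallest weights repeatedly:
merge F(12) and E(24): 36
merge B(29) and 36: 65
merge D(40) and A(42): 82
merge 65 and 82: 147
merge C(94) and 147: 241
Each symbol's bit-cost is frequency × depth; summing gives 571 bits (equivalently 36 + 65 + 82 + 147 + 241).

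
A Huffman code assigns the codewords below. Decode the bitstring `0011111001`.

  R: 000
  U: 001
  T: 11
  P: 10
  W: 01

UTTU

Read left to right; each codeword is recognised as soon as it completes (prefix code):
  001→U | 11→T | 11→T | 001→U
Decoded message: UTTU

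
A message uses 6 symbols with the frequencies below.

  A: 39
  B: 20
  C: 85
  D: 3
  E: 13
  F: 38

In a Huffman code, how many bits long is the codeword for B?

Repeatedly merge the two smallest:
combine D(3), E(13) → 16
combine 16, B(20) → 36
combine 36, F(38) → 74
combine A(39), 74 → 113
combine C(85), 113 → 198
B sits 4 levels below the root, so its codeword is 4 bits.

4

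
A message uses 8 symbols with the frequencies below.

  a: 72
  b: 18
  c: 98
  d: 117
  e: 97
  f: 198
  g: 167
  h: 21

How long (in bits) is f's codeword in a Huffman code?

2

Huffman merges, smallest pair first:
b(18) + h(21) → 39
39 + a(72) → 111
e(97) + c(98) → 195
111 + d(117) → 228
g(167) + 195 → 362
f(198) + 228 → 426
362 + 426 → 788
f sits 2 levels below the root, so its codeword is 2 bits.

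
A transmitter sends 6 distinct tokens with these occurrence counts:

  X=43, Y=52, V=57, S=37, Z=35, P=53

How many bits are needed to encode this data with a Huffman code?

721

Merge the two smallest weights repeatedly:
combine Z(35), S(37) → 72
combine X(43), Y(52) → 95
combine P(53), V(57) → 110
combine 72, 95 → 167
combine 110, 167 → 277
Each symbol's bit-cost is frequency × depth; summing gives 721 bits (equivalently 72 + 95 + 110 + 167 + 277).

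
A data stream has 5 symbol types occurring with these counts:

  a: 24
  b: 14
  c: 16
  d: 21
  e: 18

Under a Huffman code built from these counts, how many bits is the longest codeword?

3

Merge the two lowest-weight nodes at each step:
b(14) + c(16) → 30
e(18) + d(21) → 39
a(24) + 30 → 54
39 + 54 → 93
Maximum depth reached is 3.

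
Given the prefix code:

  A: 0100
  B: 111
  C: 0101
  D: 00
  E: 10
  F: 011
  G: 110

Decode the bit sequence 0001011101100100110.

DCGGAG

Read left to right; each codeword is recognised as soon as it completes (prefix code):
  00→D | 0101→C | 110→G | 110→G | 0100→A | 110→G
Decoded message: DCGGAG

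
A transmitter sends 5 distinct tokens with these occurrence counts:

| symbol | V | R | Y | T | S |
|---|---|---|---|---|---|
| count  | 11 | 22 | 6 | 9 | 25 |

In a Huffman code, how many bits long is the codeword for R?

2

Huffman merges, smallest pair first:
Y(6) + T(9) → 15
V(11) + 15 → 26
R(22) + S(25) → 47
26 + 47 → 73
R's leaf is at depth 2, giving a 2-bit codeword.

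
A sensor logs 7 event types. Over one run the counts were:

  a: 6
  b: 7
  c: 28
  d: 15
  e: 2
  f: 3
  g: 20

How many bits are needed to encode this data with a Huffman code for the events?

Greedily combine the two least-frequent nodes:
e(2) + f(3) → 5
5 + a(6) → 11
b(7) + 11 → 18
d(15) + 18 → 33
g(20) + c(28) → 48
33 + 48 → 81
Each symbol's bit-cost is frequency × depth; summing gives 196 bits (equivalently 5 + 11 + 18 + 33 + 48 + 81).

196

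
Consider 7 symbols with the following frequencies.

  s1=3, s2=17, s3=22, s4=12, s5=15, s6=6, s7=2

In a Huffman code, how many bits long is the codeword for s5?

Repeatedly merge the two smallest:
merge s7(2) and s1(3): 5
merge 5 and s6(6): 11
merge 11 and s4(12): 23
merge s5(15) and s2(17): 32
merge s3(22) and 23: 45
merge 32 and 45: 77
s5 sits 2 levels below the root, so its codeword is 2 bits.

2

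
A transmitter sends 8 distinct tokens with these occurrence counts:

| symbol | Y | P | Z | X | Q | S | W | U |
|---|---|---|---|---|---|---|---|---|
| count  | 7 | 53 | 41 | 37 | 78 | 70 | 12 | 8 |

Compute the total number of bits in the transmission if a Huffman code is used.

812

Greedily combine the two least-frequent nodes:
Y(7) + U(8) → 15
W(12) + 15 → 27
27 + X(37) → 64
Z(41) + P(53) → 94
64 + S(70) → 134
Q(78) + 94 → 172
134 + 172 → 306
The encoded length is the sum of every internal node's weight: 15 + 27 + 64 + 94 + 134 + 172 + 306 = 812 bits.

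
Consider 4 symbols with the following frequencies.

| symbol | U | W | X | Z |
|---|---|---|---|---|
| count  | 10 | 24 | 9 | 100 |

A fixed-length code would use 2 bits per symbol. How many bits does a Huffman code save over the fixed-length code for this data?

81

Fixed-length: 2 bits × 143 symbols = 286 bits.
Huffman merges:
combine X(9), U(10) → 19
combine 19, W(24) → 43
combine 43, Z(100) → 143
Huffman total = 19 + 43 + 143 = 205 bits.
Saving = 286 − 205 = 81 bits.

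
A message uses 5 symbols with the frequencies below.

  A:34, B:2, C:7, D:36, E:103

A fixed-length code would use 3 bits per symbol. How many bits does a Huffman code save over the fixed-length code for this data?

Fixed-length: 3 bits × 182 symbols = 546 bits.
Huffman merges:
combine B(2), C(7) → 9
combine 9, A(34) → 43
combine D(36), 43 → 79
combine 79, E(103) → 182
Huffman total = 9 + 43 + 79 + 182 = 313 bits.
Saving = 546 − 313 = 233 bits.

233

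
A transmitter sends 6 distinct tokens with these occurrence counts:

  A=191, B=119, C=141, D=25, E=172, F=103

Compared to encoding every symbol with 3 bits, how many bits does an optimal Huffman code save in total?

Fixed-length: 3 bits × 751 symbols = 2253 bits.
Huffman merges:
merge D(25) and F(103): 128
merge B(119) and 128: 247
merge C(141) and E(172): 313
merge A(191) and 247: 438
merge 313 and 438: 751
Huffman total = 128 + 247 + 313 + 438 + 751 = 1877 bits.
Saving = 2253 − 1877 = 376 bits.

376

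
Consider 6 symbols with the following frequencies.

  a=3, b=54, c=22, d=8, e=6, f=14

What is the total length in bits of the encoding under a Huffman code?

Build the Huffman tree bottom-up:
combine a(3), e(6) → 9
combine d(8), 9 → 17
combine f(14), 17 → 31
combine c(22), 31 → 53
combine 53, b(54) → 107
Each symbol's bit-cost is frequency × depth; summing gives 217 bits (equivalently 9 + 17 + 31 + 53 + 107).

217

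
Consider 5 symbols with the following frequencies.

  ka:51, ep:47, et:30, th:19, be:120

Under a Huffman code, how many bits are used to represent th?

Build the tree from the bottom:
combine th(19), et(30) → 49
combine ep(47), 49 → 96
combine ka(51), 96 → 147
combine be(120), 147 → 267
th's leaf is at depth 4, giving a 4-bit codeword.

4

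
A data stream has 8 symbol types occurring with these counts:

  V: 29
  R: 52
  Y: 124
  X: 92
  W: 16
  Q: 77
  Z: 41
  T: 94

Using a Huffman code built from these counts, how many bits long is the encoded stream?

1488

Merge the two smallest weights repeatedly:
combine W(16), V(29) → 45
combine Z(41), 45 → 86
combine R(52), Q(77) → 129
combine 86, X(92) → 178
combine T(94), Y(124) → 218
combine 129, 178 → 307
combine 218, 307 → 525
Each symbol's bit-cost is frequency × depth; summing gives 1488 bits (equivalently 45 + 86 + 129 + 178 + 218 + 307 + 525).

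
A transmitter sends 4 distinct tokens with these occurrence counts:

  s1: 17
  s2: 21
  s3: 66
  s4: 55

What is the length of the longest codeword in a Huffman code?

Merge the two lowest-weight nodes at each step:
merge s1(17) and s2(21): 38
merge 38 and s4(55): 93
merge s3(66) and 93: 159
The first pair merged (s1, s2) ends up deepest, at depth 3.

3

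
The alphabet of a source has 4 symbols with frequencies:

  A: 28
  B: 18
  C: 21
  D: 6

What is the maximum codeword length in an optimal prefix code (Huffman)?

Merge the two lowest-weight nodes at each step:
combine D(6), B(18) → 24
combine C(21), 24 → 45
combine A(28), 45 → 73
The first pair merged (D, B) ends up deepest, at depth 3.

3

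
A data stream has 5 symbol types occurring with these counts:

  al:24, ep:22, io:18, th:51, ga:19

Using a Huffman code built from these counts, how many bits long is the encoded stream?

300

Greedily combine the two least-frequent nodes:
io(18) + ga(19) → 37
ep(22) + al(24) → 46
37 + 46 → 83
th(51) + 83 → 134
Total encoded bits = sum of merged weights = 37 + 46 + 83 + 134 = 300.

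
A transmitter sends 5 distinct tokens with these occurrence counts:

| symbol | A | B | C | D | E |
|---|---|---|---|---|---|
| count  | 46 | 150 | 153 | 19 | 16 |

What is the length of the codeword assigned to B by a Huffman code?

2

Huffman merges, smallest pair first:
E(16) + D(19) → 35
35 + A(46) → 81
81 + B(150) → 231
C(153) + 231 → 384
B sits 2 levels below the root, so its codeword is 2 bits.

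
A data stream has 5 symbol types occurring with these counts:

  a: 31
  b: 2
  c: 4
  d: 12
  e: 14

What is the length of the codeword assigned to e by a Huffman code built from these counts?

2

Build the tree from the bottom:
combine b(2), c(4) → 6
combine 6, d(12) → 18
combine e(14), 18 → 32
combine a(31), 32 → 63
e's leaf is at depth 2, giving a 2-bit codeword.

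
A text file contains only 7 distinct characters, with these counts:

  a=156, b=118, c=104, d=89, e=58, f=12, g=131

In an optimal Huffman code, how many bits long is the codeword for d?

Repeatedly merge the two smallest:
combine f(12), e(58) → 70
combine 70, d(89) → 159
combine c(104), b(118) → 222
combine g(131), a(156) → 287
combine 159, 222 → 381
combine 287, 381 → 668
The subtree containing d is merged 3 times, so code length = 3.

3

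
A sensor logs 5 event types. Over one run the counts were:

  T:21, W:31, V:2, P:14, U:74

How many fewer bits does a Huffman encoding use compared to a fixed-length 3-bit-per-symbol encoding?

163

Fixed-length: 3 bits × 142 symbols = 426 bits.
Huffman merges:
merge V(2) and P(14): 16
merge 16 and T(21): 37
merge W(31) and 37: 68
merge 68 and U(74): 142
Huffman total = 16 + 37 + 68 + 142 = 263 bits.
Saving = 426 − 263 = 163 bits.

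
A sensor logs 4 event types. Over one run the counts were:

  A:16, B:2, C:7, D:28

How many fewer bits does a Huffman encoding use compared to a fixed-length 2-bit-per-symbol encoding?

19

Fixed-length: 2 bits × 53 symbols = 106 bits.
Huffman merges:
combine B(2), C(7) → 9
combine 9, A(16) → 25
combine 25, D(28) → 53
Huffman total = 9 + 25 + 53 = 87 bits.
Saving = 106 − 87 = 19 bits.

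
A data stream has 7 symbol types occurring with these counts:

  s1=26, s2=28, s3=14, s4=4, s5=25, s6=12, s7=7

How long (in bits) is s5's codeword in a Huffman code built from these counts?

Huffman merges, smallest pair first:
s4(4) + s7(7) → 11
11 + s6(12) → 23
s3(14) + 23 → 37
s5(25) + s1(26) → 51
s2(28) + 37 → 65
51 + 65 → 116
The subtree containing s5 is merged 2 times, so code length = 2.

2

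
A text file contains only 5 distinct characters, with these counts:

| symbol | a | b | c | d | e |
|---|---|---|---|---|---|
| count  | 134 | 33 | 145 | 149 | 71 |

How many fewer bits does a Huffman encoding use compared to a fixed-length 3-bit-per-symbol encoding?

428

Fixed-length: 3 bits × 532 symbols = 1596 bits.
Huffman merges:
merge b(33) and e(71): 104
merge 104 and a(134): 238
merge c(145) and d(149): 294
merge 238 and 294: 532
Huffman total = 104 + 238 + 294 + 532 = 1168 bits.
Saving = 1596 − 1168 = 428 bits.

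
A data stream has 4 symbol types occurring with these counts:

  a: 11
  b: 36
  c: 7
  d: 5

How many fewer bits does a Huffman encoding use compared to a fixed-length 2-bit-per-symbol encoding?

24

Fixed-length: 2 bits × 59 symbols = 118 bits.
Huffman merges:
merge d(5) and c(7): 12
merge a(11) and 12: 23
merge 23 and b(36): 59
Huffman total = 12 + 23 + 59 = 94 bits.
Saving = 118 − 94 = 24 bits.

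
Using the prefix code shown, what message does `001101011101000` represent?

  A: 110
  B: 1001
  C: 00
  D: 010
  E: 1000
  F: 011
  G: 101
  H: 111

CAGAE

Read left to right; each codeword is recognised as soon as it completes (prefix code):
  00→C | 110→A | 101→G | 110→A | 1000→E
Decoded message: CAGAE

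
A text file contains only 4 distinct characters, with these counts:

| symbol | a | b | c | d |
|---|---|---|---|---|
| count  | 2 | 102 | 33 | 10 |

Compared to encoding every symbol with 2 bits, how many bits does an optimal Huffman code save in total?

90

Fixed-length: 2 bits × 147 symbols = 294 bits.
Huffman merges:
merge a(2) and d(10): 12
merge 12 and c(33): 45
merge 45 and b(102): 147
Huffman total = 12 + 45 + 147 = 204 bits.
Saving = 294 − 204 = 90 bits.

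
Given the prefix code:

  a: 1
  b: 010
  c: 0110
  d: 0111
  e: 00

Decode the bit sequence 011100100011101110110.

deaeddc

Read left to right; each codeword is recognised as soon as it completes (prefix code):
  0111→d | 00→e | 1→a | 00→e | 0111→d | 0111→d | 0110→c
Decoded message: deaeddc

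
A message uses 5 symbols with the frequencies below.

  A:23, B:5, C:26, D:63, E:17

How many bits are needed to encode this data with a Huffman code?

Greedily combine the two least-frequent nodes:
combine B(5), E(17) → 22
combine 22, A(23) → 45
combine C(26), 45 → 71
combine D(63), 71 → 134
Total encoded bits = sum of merged weights = 22 + 45 + 71 + 134 = 272.

272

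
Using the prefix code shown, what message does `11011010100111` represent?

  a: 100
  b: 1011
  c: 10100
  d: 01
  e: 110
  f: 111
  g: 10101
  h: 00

eecf

Read left to right; each codeword is recognised as soon as it completes (prefix code):
  110→e | 110→e | 10100→c | 111→f
Decoded message: eecf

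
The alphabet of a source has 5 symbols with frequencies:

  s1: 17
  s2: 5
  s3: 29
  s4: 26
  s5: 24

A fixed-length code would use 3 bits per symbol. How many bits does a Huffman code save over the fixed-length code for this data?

Fixed-length: 3 bits × 101 symbols = 303 bits.
Huffman merges:
combine s2(5), s1(17) → 22
combine 22, s5(24) → 46
combine s4(26), s3(29) → 55
combine 46, 55 → 101
Huffman total = 22 + 46 + 55 + 101 = 224 bits.
Saving = 303 − 224 = 79 bits.

79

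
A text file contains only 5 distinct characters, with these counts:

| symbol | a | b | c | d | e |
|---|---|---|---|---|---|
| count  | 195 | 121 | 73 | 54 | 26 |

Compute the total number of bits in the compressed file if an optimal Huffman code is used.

976

Merge the two smallest weights repeatedly:
combine e(26), d(54) → 80
combine c(73), 80 → 153
combine b(121), 153 → 274
combine a(195), 274 → 469
Each symbol's bit-cost is frequency × depth; summing gives 976 bits (equivalently 80 + 153 + 274 + 469).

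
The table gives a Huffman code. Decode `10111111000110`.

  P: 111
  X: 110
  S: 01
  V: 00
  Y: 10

Read left to right; each codeword is recognised as soon as it completes (prefix code):
  10→Y | 111→P | 111→P | 00→V | 01→S | 10→Y
Decoded message: YPPVSY

YPPVSY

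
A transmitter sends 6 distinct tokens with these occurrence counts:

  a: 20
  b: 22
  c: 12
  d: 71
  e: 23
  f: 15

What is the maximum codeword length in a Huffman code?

Merge the two lowest-weight nodes at each step:
c(12) + f(15) → 27
a(20) + b(22) → 42
e(23) + 27 → 50
42 + 50 → 92
d(71) + 92 → 163
The first pair merged (c, f) ends up deepest, at depth 4.

4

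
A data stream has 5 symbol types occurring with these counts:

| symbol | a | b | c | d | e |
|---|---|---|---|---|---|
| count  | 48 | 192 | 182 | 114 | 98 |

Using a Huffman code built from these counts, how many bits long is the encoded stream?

1414

Merge the two smallest weights repeatedly:
merge a(48) and e(98): 146
merge d(114) and 146: 260
merge c(182) and b(192): 374
merge 260 and 374: 634
Total encoded bits = sum of merged weights = 146 + 260 + 374 + 634 = 1414.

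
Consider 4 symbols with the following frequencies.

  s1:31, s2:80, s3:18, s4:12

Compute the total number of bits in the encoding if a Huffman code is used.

232

Build the Huffman tree bottom-up:
combine s4(12), s3(18) → 30
combine 30, s1(31) → 61
combine 61, s2(80) → 141
Total encoded bits = sum of merged weights = 30 + 61 + 141 = 232.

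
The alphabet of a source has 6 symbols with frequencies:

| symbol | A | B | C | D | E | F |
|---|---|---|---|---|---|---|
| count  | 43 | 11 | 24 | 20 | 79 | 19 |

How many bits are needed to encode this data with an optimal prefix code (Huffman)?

Build the Huffman tree bottom-up:
merge B(11) and F(19): 30
merge D(20) and C(24): 44
merge 30 and A(43): 73
merge 44 and 73: 117
merge E(79) and 117: 196
The encoded length is the sum of every internal node's weight: 30 + 44 + 73 + 117 + 196 = 460 bits.

460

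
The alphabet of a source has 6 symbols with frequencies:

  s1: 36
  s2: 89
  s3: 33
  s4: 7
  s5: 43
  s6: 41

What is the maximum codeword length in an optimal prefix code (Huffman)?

Merge the two lowest-weight nodes at each step:
merge s4(7) and s3(33): 40
merge s1(36) and 40: 76
merge s6(41) and s5(43): 84
merge 76 and 84: 160
merge s2(89) and 160: 249
The rarest symbols sit at the bottom; the longest codeword is 4 bits.

4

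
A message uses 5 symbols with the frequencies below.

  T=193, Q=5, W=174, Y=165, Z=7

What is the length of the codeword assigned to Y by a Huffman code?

Build the tree from the bottom:
Q(5) + Z(7) → 12
12 + Y(165) → 177
W(174) + 177 → 351
T(193) + 351 → 544
Y sits 3 levels below the root, so its codeword is 3 bits.

3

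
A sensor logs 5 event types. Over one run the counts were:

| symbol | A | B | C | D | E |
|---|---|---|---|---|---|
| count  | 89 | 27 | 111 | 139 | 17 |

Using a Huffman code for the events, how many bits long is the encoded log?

Merge the two smallest weights repeatedly:
merge E(17) and B(27): 44
merge 44 and A(89): 133
merge C(111) and 133: 244
merge D(139) and 244: 383
The encoded length is the sum of every internal node's weight: 44 + 133 + 244 + 383 = 804 bits.

804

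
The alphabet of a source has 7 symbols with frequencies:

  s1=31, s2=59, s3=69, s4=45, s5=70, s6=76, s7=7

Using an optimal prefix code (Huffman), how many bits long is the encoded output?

Build the Huffman tree bottom-up:
merge s7(7) and s1(31): 38
merge 38 and s4(45): 83
merge s2(59) and s3(69): 128
merge s5(70) and s6(76): 146
merge 83 and 128: 211
merge 146 and 211: 357
Total encoded bits = sum of merged weights = 38 + 83 + 128 + 146 + 211 + 357 = 963.

963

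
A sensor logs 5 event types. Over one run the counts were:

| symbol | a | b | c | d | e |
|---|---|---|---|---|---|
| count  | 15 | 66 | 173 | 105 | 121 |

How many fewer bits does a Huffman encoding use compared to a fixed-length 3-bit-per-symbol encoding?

399

Fixed-length: 3 bits × 480 symbols = 1440 bits.
Huffman merges:
merge a(15) and b(66): 81
merge 81 and d(105): 186
merge e(121) and c(173): 294
merge 186 and 294: 480
Huffman total = 81 + 186 + 294 + 480 = 1041 bits.
Saving = 1440 − 1041 = 399 bits.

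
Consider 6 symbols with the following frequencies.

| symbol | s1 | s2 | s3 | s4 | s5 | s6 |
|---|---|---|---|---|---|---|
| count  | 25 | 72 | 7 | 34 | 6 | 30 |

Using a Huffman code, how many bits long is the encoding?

Build the Huffman tree bottom-up:
combine s5(6), s3(7) → 13
combine 13, s1(25) → 38
combine s6(30), s4(34) → 64
combine 38, 64 → 102
combine s2(72), 102 → 174
The encoded length is the sum of every internal node's weight: 13 + 38 + 64 + 102 + 174 = 391 bits.

391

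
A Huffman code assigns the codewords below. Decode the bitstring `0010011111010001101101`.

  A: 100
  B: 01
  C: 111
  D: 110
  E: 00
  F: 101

Read left to right; each codeword is recognised as soon as it completes (prefix code):
  00→E | 100→A | 111→C | 110→D | 100→A | 01→B | 101→F | 101→F
Decoded message: EACDABFF

EACDABFF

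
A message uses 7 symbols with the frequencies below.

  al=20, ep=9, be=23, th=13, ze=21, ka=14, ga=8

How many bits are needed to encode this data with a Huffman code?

297

Merge the two smallest weights repeatedly:
combine ga(8), ep(9) → 17
combine th(13), ka(14) → 27
combine 17, al(20) → 37
combine ze(21), be(23) → 44
combine 27, 37 → 64
combine 44, 64 → 108
Each symbol's bit-cost is frequency × depth; summing gives 297 bits (equivalently 17 + 27 + 37 + 44 + 64 + 108).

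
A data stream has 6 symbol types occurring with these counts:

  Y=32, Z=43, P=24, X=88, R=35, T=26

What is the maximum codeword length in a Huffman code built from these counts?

Merge the two lowest-weight nodes at each step:
P(24) + T(26) → 50
Y(32) + R(35) → 67
Z(43) + 50 → 93
67 + X(88) → 155
93 + 155 → 248
The first pair merged (P, T) ends up deepest, at depth 3.

3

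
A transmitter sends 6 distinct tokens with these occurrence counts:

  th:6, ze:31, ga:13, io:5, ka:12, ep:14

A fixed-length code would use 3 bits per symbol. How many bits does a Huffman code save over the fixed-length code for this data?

Fixed-length: 3 bits × 81 symbols = 243 bits.
Huffman merges:
combine io(5), th(6) → 11
combine 11, ka(12) → 23
combine ga(13), ep(14) → 27
combine 23, 27 → 50
combine ze(31), 50 → 81
Huffman total = 11 + 23 + 27 + 50 + 81 = 192 bits.
Saving = 243 − 192 = 51 bits.

51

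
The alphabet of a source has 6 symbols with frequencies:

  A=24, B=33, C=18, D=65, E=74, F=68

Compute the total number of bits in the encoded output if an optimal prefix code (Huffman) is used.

Merge the two smallest weights repeatedly:
C(18) + A(24) → 42
B(33) + 42 → 75
D(65) + F(68) → 133
E(74) + 75 → 149
133 + 149 → 282
Total encoded bits = sum of merged weights = 42 + 75 + 133 + 149 + 282 = 681.

681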